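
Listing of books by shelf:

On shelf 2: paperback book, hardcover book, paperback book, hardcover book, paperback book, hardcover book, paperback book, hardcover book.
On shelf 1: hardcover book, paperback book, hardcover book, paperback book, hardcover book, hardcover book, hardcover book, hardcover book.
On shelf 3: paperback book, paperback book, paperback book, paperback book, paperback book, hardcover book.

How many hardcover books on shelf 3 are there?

1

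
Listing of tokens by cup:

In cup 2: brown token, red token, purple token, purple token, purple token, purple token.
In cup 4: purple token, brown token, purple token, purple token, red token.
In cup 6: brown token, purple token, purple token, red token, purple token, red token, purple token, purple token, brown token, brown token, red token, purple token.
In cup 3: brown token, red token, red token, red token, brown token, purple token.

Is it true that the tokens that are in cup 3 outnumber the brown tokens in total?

False

There are 6 tokens in cup 3.
There are 7 brown tokens.
The claim requires 6 > 7, which does not hold.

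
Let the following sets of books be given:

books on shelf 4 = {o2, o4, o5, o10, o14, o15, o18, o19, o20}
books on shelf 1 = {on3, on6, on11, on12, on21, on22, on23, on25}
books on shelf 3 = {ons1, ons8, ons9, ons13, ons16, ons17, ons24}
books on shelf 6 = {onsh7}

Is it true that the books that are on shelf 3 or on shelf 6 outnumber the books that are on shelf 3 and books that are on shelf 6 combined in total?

There are 8 books on shelf 3 or on shelf 6.
books on shelf 3: 7; books on shelf 6: 1; combined: 7 + 1 = 8.
The claim requires 8 > 8, which does not hold.

False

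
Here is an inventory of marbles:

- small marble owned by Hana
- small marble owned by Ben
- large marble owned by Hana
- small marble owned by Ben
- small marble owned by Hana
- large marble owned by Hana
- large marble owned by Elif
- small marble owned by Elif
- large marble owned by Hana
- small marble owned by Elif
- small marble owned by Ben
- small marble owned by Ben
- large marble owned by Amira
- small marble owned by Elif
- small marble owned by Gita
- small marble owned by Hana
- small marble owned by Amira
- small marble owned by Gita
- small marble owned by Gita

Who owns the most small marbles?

Counts by owner (restricted to small marbles): Ben→4, Gita→3, Hana→3, Elif→3, Amira→1.
The maximum is 4, held uniquely by Ben.

Ben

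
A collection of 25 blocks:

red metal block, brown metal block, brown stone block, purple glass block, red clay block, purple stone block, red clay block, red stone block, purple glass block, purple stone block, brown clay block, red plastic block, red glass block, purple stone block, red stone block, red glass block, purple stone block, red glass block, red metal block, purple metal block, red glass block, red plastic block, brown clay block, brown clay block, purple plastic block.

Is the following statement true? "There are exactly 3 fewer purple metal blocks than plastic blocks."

purple metal blocks: 1.
plastic blocks: 3.
The claim requires 3 − 1 (= 2) to equal 3, which does not hold.

False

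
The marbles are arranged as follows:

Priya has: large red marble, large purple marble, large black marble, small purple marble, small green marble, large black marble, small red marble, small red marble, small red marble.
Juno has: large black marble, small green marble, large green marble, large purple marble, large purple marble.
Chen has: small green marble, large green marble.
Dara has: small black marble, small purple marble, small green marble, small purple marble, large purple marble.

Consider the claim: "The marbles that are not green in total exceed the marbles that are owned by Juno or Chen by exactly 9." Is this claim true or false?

False

There are 15 marbles that are not green.
Count of marbles owned by Juno or Chen: 7.
The claim requires 15 − 7 (= 8) to equal 9, which does not hold.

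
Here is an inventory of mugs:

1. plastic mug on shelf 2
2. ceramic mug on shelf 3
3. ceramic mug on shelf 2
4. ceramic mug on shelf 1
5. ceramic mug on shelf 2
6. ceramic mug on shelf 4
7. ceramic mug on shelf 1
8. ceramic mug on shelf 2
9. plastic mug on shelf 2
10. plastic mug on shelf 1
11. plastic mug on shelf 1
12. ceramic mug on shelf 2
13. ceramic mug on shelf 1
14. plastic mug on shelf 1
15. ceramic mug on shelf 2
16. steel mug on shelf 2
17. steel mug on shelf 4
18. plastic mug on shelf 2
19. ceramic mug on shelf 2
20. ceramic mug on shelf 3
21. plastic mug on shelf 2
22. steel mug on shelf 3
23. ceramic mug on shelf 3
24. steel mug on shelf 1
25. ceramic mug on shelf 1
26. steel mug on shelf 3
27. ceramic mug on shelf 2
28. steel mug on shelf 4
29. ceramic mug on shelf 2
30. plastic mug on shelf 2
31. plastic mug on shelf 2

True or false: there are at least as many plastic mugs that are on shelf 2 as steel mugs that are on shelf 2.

True

plastic mugs on shelf 2: 6.
steel mugs on shelf 2: 1.
The claim requires 6 ≥ 1, which holds.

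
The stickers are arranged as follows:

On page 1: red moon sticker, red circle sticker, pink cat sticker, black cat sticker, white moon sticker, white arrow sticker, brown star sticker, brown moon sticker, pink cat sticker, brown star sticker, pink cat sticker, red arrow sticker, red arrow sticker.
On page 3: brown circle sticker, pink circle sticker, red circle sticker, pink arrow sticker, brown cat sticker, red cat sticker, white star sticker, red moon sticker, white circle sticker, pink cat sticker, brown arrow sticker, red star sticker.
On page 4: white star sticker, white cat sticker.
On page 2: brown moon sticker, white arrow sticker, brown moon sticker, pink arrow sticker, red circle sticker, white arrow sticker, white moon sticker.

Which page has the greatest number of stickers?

page 1

Counts by page: page 1→13, page 3→12, page 2→7, page 4→2.
The maximum is 13, held uniquely by page 1.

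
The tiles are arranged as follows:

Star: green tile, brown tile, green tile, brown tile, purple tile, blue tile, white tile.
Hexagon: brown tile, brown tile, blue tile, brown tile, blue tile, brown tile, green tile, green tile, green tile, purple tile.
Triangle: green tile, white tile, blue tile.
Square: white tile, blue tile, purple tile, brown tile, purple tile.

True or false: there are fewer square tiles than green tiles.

|square tiles| = 5.
|green tiles| = 6.
The claim requires 5 < 6, which holds.

True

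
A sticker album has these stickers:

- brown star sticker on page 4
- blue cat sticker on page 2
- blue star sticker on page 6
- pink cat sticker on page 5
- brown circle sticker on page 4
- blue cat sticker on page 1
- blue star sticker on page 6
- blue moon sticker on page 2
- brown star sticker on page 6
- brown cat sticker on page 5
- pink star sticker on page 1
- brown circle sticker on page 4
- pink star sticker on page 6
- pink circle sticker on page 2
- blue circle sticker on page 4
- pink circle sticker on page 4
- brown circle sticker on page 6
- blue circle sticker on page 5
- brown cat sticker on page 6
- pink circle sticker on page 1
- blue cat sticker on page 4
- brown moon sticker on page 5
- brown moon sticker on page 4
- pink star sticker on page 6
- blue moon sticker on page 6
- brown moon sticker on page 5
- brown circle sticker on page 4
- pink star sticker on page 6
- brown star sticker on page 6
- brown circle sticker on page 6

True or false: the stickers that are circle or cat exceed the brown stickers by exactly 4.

There are 16 stickers that are circle or cat.
There are 13 brown stickers.
The claim requires 16 − 13 (= 3) to equal 4, which does not hold.

False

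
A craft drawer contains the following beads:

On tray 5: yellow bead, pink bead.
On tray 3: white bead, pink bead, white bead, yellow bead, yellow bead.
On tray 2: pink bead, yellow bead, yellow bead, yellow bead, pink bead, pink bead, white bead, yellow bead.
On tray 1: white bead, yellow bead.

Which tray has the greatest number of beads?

tray 2

Counts by tray: tray 2→8, tray 3→5, tray 5→2, tray 1→2.
The maximum is 8, held uniquely by tray 2.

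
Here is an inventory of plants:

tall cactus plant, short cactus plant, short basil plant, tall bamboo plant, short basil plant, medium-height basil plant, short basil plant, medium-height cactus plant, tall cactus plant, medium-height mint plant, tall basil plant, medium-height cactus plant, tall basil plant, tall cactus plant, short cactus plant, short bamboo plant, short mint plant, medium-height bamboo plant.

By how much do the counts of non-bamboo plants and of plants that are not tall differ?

non-bamboo plants: 15. plants that are not tall: 12.
|15 − 12| = 15 − 12 = 3.

3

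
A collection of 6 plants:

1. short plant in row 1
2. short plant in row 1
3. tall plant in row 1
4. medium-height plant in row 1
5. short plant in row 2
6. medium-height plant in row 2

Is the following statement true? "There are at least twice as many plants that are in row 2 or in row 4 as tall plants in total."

|plants in row 2 or in row 4| = 2.
|tall plants| = 1.
The claim requires 2 ≥ 2 × 1 = 2, which holds.

True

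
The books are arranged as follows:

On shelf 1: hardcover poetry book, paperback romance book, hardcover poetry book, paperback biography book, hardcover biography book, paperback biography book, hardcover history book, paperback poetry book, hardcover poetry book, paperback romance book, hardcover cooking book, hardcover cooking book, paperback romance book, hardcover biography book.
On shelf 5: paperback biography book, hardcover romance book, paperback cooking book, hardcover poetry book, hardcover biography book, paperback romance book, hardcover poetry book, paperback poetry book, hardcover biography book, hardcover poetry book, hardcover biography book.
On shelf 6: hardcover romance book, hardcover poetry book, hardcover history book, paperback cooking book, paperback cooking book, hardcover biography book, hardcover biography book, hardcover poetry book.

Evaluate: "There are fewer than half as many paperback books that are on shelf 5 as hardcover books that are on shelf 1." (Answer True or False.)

paperback books on shelf 5: 4.
hardcover books on shelf 1: 8.
The claim requires 2 × 4 = 8 < 8, which does not hold.

False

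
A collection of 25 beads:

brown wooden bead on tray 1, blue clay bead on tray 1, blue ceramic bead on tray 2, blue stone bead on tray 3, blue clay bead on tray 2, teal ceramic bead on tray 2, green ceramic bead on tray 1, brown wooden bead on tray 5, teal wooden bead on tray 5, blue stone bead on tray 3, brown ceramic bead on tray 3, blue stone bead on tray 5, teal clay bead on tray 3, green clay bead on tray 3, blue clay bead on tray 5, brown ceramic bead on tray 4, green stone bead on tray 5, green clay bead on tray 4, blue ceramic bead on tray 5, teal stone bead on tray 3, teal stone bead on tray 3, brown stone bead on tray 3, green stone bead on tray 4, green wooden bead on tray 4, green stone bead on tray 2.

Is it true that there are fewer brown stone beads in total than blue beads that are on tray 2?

brown stone beads: 1.
blue beads on tray 2: 2.
The claim requires 1 < 2, which holds.

True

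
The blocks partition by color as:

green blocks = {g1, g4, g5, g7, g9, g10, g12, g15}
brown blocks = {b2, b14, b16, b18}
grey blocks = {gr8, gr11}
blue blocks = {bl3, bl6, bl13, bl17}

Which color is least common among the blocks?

Counts by color: green 8, blue 4, brown 4, grey 2.
The minimum is 2, held uniquely by grey.

grey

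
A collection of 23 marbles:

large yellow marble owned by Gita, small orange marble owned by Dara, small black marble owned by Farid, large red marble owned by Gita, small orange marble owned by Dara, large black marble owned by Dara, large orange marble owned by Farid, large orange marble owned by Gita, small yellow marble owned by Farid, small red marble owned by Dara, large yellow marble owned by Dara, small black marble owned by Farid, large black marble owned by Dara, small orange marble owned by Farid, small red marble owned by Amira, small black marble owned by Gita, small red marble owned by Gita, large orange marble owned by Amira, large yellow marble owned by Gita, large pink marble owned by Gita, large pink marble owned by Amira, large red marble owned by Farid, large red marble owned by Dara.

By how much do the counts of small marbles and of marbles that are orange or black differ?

small marbles: 10. marbles that are orange or black: 11.
|10 − 11| = 11 − 10 = 1.

1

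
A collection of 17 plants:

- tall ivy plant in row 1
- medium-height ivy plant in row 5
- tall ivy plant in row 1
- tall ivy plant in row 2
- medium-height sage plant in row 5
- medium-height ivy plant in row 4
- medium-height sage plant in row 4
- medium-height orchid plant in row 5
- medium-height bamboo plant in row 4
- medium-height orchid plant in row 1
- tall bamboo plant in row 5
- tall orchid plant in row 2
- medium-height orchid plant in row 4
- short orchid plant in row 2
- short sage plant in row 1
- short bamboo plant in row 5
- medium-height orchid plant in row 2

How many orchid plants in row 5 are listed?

1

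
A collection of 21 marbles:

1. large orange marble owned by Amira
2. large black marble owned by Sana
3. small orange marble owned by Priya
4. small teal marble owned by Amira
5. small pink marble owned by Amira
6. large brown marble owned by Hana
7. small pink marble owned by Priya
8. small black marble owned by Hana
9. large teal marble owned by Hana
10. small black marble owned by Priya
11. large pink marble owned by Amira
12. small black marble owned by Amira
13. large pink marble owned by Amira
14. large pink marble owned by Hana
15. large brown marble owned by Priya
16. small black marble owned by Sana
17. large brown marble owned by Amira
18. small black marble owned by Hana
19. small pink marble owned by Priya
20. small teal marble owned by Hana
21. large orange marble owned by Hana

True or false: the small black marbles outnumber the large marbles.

False

There are 5 small black marbles.
There are 10 large marbles.
The claim requires 5 > 10, which does not hold.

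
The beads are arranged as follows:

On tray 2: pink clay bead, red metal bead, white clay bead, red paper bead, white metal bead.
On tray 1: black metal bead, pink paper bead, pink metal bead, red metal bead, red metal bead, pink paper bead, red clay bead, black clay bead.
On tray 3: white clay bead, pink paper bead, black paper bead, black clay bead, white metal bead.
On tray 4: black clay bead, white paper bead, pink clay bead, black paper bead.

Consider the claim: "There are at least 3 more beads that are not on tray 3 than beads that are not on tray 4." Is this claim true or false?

False

beads that are not on tray 3: 17.
beads that are not on tray 4: 18.
The claim requires 17 − 18 = -1 ≥ 3, which does not hold.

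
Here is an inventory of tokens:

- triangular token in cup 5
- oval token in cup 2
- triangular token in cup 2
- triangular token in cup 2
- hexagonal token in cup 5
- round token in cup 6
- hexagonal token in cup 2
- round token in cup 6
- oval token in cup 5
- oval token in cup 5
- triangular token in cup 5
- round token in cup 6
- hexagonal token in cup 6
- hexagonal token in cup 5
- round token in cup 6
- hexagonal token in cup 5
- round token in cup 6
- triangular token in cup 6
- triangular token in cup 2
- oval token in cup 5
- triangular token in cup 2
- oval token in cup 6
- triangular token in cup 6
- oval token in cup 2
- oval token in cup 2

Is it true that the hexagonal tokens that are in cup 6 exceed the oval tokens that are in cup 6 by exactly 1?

|hexagonal tokens in cup 6| = 1.
|oval tokens in cup 6| = 1.
The claim requires 1 − 1 (= 0) to equal 1, which does not hold.

False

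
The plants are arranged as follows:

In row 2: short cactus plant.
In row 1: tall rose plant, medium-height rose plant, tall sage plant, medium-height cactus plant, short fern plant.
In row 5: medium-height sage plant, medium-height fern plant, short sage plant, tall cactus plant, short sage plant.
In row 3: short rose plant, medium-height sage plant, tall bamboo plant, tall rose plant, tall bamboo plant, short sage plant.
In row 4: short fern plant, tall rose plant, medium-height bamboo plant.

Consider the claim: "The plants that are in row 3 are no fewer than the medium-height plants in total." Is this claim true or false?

plants in row 3: 6.
medium-height plants: 6.
The claim requires 6 ≥ 6, which holds.

True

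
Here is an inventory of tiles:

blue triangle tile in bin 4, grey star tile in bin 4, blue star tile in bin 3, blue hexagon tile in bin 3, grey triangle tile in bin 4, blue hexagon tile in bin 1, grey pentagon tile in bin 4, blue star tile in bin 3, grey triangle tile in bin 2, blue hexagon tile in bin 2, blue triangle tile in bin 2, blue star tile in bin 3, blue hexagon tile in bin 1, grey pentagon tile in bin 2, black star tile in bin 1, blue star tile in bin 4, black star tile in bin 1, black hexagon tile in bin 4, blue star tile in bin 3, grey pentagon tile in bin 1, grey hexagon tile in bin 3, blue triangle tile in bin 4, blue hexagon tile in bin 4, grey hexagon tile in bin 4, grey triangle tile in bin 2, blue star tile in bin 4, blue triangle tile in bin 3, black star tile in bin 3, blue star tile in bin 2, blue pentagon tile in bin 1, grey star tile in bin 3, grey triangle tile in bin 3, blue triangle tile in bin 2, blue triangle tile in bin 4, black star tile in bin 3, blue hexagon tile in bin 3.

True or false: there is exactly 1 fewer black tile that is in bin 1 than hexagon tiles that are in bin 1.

|black tiles in bin 1| = 2.
|hexagon tiles in bin 1| = 2.
The claim requires 2 − 2 (= 0) to equal 1, which does not hold.

False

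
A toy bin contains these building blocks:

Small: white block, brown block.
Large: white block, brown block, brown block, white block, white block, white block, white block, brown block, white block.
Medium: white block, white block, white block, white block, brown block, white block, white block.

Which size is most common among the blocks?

Counts by size: large 9, medium 7, small 2.
The maximum is 9, held uniquely by large.

large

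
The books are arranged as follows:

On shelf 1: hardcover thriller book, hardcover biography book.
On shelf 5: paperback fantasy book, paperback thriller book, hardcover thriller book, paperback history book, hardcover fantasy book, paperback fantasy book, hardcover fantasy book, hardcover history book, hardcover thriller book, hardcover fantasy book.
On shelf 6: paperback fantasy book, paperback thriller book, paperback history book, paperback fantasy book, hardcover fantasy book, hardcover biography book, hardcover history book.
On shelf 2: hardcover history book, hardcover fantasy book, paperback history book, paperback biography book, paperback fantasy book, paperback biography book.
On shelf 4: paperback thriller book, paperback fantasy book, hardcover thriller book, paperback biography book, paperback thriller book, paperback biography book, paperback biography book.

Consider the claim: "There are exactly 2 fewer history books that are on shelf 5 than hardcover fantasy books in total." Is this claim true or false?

|history books on shelf 5| = 2.
|hardcover fantasy books| = 5.
The claim requires 5 − 2 (= 3) to equal 2, which does not hold.

False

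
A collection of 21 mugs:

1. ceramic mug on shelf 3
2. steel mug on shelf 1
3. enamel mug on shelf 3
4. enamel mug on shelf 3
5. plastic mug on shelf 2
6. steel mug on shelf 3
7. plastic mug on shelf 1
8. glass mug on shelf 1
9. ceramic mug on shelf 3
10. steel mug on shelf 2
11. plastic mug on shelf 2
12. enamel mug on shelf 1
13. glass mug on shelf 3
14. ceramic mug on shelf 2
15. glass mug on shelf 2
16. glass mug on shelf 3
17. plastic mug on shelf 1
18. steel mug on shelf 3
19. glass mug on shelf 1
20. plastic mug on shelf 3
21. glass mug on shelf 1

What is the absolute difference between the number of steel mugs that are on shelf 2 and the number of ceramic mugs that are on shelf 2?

steel mugs on shelf 2: 1. ceramic mugs on shelf 2: 1.
|1 − 1| = 1 − 1 = 0.

0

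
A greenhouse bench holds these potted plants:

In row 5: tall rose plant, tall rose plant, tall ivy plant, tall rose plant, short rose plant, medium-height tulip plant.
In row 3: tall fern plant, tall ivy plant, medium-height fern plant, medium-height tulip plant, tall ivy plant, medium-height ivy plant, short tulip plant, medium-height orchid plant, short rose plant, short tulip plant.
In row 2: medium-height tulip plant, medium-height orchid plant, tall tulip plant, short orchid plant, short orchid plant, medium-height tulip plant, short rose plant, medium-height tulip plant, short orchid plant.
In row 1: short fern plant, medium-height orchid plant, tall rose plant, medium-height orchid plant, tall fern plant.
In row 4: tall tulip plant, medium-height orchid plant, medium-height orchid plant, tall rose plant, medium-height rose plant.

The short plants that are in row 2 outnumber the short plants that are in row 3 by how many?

1

short plants in row 2: 4.
short plants in row 3: 3.
4 − 3 = 1.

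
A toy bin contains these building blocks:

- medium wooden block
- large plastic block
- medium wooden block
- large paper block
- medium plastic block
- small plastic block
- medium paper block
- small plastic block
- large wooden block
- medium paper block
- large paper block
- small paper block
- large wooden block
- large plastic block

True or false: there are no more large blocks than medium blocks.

There are 6 large blocks.
There are 5 medium blocks.
The claim requires 6 ≤ 5, which does not hold.

False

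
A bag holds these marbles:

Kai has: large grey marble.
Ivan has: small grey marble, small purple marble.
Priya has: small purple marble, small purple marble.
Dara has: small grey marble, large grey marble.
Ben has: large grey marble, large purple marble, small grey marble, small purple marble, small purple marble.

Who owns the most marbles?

Counts by owner: Ben→5, Priya→2, Ivan→2, Dara→2, Kai→1.
The maximum is 5, held uniquely by Ben.

Ben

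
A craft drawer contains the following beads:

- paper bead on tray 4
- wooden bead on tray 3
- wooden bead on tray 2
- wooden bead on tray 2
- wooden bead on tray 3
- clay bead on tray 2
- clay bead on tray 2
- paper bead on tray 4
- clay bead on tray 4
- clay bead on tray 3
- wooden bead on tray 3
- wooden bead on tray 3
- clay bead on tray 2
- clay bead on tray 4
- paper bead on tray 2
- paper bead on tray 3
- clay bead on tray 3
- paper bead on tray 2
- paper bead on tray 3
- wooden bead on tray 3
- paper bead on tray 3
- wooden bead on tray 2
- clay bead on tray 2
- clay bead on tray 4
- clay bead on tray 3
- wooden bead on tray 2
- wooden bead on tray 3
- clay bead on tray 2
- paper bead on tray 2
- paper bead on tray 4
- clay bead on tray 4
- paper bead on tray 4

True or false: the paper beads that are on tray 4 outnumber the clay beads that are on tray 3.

True

There are 4 paper beads on tray 4.
There are 3 clay beads on tray 3.
The claim requires 4 > 3, which holds.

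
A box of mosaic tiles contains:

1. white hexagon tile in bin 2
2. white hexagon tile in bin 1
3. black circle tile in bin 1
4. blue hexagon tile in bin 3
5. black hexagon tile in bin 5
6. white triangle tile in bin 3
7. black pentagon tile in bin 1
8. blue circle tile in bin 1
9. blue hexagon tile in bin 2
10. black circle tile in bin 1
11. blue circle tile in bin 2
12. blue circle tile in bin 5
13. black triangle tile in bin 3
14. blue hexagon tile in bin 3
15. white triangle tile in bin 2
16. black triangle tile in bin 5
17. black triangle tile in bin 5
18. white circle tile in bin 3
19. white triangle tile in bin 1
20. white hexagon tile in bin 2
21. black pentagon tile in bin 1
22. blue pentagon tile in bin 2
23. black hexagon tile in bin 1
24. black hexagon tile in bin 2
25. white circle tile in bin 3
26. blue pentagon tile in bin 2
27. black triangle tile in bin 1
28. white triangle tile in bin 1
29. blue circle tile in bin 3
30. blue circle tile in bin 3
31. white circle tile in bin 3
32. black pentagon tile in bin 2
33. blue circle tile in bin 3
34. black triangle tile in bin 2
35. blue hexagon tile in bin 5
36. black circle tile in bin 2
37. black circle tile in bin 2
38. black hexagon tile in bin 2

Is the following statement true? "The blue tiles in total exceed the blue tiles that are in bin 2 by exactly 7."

There are 12 blue tiles.
There are 4 blue tiles in bin 2.
The claim requires 12 − 4 (= 8) to equal 7, which does not hold.

False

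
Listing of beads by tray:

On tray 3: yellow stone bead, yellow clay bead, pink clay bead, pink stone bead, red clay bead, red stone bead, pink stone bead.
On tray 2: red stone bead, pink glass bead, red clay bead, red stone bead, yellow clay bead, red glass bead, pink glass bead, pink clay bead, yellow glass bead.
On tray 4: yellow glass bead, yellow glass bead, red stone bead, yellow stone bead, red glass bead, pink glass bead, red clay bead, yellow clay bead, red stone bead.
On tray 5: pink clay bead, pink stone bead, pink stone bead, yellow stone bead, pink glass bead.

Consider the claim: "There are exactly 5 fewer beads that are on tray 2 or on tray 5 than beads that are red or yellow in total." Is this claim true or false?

True

beads on tray 2 or on tray 5: 14.
beads that are red or yellow: 19.
The claim requires 19 − 14 (= 5) to equal 5, which holds.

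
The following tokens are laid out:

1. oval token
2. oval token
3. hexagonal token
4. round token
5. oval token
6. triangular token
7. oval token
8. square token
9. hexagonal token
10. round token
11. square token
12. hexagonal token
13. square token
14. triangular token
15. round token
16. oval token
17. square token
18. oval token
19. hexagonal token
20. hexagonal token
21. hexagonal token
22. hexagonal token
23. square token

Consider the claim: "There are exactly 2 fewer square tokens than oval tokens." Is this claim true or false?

|square tokens| = 5.
|oval tokens| = 6.
The claim requires 6 − 5 (= 1) to equal 2, which does not hold.

False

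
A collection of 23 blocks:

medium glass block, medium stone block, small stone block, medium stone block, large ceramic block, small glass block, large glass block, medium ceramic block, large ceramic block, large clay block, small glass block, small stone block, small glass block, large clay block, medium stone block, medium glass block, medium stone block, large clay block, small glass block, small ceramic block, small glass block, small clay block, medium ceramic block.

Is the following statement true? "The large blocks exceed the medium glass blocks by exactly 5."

There are 6 large blocks.
There are 2 medium glass blocks.
The claim requires 6 − 2 (= 4) to equal 5, which does not hold.

False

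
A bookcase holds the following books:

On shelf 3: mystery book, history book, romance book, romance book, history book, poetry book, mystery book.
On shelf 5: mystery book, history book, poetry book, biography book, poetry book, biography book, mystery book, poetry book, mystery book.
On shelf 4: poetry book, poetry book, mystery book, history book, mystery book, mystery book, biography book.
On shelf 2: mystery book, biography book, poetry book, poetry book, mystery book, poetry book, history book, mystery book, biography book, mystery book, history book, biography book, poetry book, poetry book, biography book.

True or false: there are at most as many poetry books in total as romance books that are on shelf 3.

poetry books: 11.
romance books on shelf 3: 2.
The claim requires 11 ≤ 2, which does not hold.

False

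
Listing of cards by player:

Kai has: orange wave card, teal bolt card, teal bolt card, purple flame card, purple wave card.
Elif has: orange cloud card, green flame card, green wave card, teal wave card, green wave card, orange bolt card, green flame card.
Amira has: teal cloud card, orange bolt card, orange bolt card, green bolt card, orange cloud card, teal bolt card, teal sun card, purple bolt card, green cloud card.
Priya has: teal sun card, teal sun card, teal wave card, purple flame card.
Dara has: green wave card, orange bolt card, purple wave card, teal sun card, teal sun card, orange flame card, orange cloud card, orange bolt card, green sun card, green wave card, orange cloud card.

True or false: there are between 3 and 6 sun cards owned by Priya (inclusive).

False

sun cards owned by Priya: 2.
The claim requires 3 ≤ 2 ≤ 6, which does not hold.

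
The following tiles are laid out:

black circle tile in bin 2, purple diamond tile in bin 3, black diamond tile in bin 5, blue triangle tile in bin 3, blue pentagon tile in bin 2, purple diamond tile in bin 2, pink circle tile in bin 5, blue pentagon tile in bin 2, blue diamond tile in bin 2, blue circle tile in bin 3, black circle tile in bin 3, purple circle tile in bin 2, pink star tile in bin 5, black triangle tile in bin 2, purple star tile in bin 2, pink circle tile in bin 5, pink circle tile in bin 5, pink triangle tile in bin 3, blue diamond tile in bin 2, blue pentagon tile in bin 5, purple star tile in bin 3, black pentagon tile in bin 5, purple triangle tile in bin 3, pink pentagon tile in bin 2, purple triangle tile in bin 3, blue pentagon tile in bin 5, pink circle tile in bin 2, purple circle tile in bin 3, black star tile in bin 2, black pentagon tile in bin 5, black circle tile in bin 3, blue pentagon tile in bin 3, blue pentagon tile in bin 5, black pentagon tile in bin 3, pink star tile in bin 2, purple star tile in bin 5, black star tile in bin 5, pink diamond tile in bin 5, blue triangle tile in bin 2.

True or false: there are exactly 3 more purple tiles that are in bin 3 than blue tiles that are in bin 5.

False

purple tiles in bin 3: 5.
blue tiles in bin 5: 3.
The claim requires 5 − 3 (= 2) to equal 3, which does not hold.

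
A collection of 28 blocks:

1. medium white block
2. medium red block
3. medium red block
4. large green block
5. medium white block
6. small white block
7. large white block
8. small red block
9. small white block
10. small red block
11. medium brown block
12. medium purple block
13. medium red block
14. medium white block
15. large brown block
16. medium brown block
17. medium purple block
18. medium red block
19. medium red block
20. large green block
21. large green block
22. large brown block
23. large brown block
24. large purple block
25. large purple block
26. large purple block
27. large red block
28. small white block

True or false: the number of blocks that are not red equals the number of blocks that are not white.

blocks that are not red: 20.
blocks that are not white: 21.
The claim requires 20 = 21, which does not hold.

False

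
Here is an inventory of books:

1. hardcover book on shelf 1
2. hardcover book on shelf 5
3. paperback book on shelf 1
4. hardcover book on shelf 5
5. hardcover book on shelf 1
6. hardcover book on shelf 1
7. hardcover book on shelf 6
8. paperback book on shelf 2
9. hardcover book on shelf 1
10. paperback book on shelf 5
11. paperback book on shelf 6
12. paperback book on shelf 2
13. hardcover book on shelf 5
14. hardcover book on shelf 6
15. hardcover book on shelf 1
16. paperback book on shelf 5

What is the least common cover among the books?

Counts by cover: hardcover 10, paperback 6.
The minimum is 6, held uniquely by paperback.

paperback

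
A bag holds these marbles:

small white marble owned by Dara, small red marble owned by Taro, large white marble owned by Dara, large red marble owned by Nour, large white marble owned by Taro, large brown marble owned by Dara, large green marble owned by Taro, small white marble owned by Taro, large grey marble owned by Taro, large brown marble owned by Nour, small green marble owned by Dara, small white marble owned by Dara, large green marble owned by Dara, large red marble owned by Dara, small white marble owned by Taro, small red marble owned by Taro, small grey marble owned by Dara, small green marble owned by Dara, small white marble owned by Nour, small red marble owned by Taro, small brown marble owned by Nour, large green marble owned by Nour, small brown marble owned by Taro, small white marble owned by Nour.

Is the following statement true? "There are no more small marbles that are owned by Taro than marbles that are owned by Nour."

True

small marbles owned by Taro: 6.
marbles owned by Nour: 6.
The claim requires 6 ≤ 6, which holds.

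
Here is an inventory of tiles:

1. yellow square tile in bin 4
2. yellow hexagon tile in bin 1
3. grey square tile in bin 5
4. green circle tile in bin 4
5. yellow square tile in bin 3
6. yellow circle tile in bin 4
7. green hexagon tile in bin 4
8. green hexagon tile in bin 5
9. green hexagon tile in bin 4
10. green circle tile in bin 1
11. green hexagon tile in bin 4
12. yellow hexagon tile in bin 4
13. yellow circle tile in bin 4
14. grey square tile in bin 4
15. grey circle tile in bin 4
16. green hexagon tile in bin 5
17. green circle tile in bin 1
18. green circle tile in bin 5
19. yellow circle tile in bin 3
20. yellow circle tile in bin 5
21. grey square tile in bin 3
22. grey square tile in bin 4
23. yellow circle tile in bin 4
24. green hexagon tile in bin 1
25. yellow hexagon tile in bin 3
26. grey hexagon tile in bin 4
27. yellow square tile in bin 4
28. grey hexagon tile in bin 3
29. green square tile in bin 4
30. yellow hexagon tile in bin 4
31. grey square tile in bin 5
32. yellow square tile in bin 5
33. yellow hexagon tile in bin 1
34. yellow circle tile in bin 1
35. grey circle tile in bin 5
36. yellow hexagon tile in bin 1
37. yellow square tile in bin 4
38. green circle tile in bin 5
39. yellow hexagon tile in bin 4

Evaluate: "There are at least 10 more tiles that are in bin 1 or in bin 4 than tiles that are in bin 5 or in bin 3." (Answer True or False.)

True

|tiles in bin 1 or in bin 4| = 25.
|tiles in bin 5 or in bin 3| = 14.
The claim requires 25 − 14 = 11 ≥ 10, which holds.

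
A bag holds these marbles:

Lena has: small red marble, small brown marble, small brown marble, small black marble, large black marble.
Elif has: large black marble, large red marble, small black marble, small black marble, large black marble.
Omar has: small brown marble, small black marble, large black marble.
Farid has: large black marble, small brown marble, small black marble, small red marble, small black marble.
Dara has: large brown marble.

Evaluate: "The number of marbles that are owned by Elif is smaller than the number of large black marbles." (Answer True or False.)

False

|marbles owned by Elif| = 5.
|large black marbles| = 5.
The claim requires 5 < 5, which does not hold.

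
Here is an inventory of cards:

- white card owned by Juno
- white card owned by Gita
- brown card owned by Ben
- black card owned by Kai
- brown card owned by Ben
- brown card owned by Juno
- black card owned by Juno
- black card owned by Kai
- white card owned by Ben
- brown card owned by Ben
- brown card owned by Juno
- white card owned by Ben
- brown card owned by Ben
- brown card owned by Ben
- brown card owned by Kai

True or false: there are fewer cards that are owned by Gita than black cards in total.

True

cards owned by Gita: 1.
black cards: 3.
The claim requires 1 < 3, which holds.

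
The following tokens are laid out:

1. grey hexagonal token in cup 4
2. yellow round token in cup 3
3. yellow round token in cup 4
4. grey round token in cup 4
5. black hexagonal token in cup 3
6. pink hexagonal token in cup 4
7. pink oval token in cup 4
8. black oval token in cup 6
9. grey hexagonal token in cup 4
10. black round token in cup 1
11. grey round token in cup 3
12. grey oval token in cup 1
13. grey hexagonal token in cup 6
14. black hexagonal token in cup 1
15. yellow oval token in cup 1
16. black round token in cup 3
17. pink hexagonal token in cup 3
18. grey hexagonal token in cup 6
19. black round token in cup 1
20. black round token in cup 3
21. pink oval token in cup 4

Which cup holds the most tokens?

cup 4

Counts by cup: cup 4→7, cup 3→6, cup 1→5, cup 6→3.
The maximum is 7, held uniquely by cup 4.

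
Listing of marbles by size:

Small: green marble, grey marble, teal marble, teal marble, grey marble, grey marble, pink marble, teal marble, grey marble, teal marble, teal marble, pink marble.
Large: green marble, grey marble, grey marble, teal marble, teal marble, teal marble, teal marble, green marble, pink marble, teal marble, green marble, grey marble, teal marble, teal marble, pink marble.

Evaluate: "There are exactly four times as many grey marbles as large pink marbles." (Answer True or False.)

False

There are 7 grey marbles.
There are 2 large pink marbles.
The claim requires 7 = 4 × 2 = 8, which does not hold.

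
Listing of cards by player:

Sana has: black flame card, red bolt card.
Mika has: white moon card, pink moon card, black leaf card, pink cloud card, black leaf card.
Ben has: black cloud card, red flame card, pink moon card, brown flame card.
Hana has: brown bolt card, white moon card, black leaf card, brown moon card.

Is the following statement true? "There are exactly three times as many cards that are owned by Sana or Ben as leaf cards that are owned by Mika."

cards owned by Sana or Ben: 6.
leaf cards owned by Mika: 2.
The claim requires 6 = 3 × 2 = 6, which holds.

True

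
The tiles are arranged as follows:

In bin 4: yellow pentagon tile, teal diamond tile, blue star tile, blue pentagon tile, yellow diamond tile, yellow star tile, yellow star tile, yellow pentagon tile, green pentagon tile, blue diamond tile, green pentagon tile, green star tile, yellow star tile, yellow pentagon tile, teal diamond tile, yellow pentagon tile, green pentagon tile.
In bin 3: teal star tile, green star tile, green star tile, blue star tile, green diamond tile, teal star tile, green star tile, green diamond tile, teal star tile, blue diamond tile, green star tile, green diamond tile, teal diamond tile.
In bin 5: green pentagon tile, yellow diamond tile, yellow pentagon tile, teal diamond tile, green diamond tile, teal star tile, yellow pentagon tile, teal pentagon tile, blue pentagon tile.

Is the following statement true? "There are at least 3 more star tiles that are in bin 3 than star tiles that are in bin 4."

star tiles in bin 3: 8.
star tiles in bin 4: 5.
The claim requires 8 − 5 = 3 ≥ 3, which holds.

True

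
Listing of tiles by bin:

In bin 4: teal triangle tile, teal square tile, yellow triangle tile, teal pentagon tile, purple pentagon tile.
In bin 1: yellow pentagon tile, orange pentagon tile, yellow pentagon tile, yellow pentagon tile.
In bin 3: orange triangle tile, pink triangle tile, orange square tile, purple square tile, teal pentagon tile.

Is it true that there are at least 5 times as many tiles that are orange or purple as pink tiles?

There are 5 tiles that are orange or purple.
There is 1 pink tile.
The claim requires 5 ≥ 5 × 1 = 5, which holds.

True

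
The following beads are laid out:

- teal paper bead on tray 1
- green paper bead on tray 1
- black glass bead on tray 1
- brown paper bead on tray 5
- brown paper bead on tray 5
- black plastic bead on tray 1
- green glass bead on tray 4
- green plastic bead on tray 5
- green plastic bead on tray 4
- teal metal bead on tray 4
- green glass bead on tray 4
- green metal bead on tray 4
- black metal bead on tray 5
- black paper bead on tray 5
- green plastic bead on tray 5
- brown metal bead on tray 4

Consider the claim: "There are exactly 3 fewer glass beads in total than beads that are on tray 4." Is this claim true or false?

glass beads: 3.
beads on tray 4: 6.
The claim requires 6 − 3 (= 3) to equal 3, which holds.

True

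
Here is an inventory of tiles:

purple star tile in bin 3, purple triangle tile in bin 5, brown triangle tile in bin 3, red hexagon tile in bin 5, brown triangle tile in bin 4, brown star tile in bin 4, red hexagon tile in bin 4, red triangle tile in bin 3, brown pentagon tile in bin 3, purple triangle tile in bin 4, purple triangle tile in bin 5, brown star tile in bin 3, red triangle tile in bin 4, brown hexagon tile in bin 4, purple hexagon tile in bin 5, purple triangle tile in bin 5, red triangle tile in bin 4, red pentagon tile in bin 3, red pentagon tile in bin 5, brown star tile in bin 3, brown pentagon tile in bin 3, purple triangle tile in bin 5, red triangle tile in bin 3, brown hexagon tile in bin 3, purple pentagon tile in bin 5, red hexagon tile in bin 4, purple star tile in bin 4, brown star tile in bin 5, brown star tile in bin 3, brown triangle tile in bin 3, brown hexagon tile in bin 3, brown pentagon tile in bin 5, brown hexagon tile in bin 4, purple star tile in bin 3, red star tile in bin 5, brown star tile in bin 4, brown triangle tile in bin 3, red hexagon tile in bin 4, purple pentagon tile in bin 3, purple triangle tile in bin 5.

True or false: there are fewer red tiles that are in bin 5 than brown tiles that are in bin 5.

|red tiles in bin 5| = 3.
|brown tiles in bin 5| = 2.
The claim requires 3 < 2, which does not hold.

False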